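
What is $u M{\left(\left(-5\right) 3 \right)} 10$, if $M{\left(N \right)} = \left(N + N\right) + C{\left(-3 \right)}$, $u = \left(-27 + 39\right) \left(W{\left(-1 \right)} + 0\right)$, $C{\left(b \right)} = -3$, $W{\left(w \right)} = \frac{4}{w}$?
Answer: $15840$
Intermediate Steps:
$u = -48$ ($u = \left(-27 + 39\right) \left(\frac{4}{-1} + 0\right) = 12 \left(4 \left(-1\right) + 0\right) = 12 \left(-4 + 0\right) = 12 \left(-4\right) = -48$)
$M{\left(N \right)} = -3 + 2 N$ ($M{\left(N \right)} = \left(N + N\right) - 3 = 2 N - 3 = -3 + 2 N$)
$u M{\left(\left(-5\right) 3 \right)} 10 = - 48 \left(-3 + 2 \left(\left(-5\right) 3\right)\right) 10 = - 48 \left(-3 + 2 \left(-15\right)\right) 10 = - 48 \left(-3 - 30\right) 10 = \left(-48\right) \left(-33\right) 10 = 1584 \cdot 10 = 15840$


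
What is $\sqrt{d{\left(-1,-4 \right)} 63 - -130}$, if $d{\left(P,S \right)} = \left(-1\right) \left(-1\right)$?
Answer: $\sqrt{193} \approx 13.892$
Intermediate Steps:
$d{\left(P,S \right)} = 1$
$\sqrt{d{\left(-1,-4 \right)} 63 - -130} = \sqrt{1 \cdot 63 - -130} = \sqrt{63 + \left(160 - 30\right)} = \sqrt{63 + 130} = \sqrt{193}$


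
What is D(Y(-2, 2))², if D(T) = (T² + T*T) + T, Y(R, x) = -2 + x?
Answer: 0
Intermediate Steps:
D(T) = T + 2*T² (D(T) = (T² + T²) + T = 2*T² + T = T + 2*T²)
D(Y(-2, 2))² = ((-2 + 2)*(1 + 2*(-2 + 2)))² = (0*(1 + 2*0))² = (0*(1 + 0))² = (0*1)² = 0² = 0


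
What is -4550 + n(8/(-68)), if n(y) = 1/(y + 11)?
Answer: -841733/185 ≈ -4549.9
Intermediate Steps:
n(y) = 1/(11 + y)
-4550 + n(8/(-68)) = -4550 + 1/(11 + 8/(-68)) = -4550 + 1/(11 + 8*(-1/68)) = -4550 + 1/(11 - 2/17) = -4550 + 1/(185/17) = -4550 + 17/185 = -841733/185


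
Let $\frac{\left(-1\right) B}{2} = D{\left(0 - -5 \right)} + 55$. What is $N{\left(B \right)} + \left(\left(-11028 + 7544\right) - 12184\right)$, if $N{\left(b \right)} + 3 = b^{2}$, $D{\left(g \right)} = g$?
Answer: $-1271$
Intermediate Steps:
$B = -120$ ($B = - 2 \left(\left(0 - -5\right) + 55\right) = - 2 \left(\left(0 + 5\right) + 55\right) = - 2 \left(5 + 55\right) = \left(-2\right) 60 = -120$)
$N{\left(b \right)} = -3 + b^{2}$
$N{\left(B \right)} + \left(\left(-11028 + 7544\right) - 12184\right) = \left(-3 + \left(-120\right)^{2}\right) + \left(\left(-11028 + 7544\right) - 12184\right) = \left(-3 + 14400\right) - 15668 = 14397 - 15668 = -1271$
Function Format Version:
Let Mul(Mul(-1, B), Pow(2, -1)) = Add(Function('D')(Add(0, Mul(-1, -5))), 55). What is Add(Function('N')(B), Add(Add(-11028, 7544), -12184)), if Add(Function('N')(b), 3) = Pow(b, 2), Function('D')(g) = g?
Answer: -1271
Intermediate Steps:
B = -120 (B = Mul(-2, Add(Add(0, Mul(-1, -5)), 55)) = Mul(-2, Add(Add(0, 5), 55)) = Mul(-2, Add(5, 55)) = Mul(-2, 60) = -120)
Function('N')(b) = Add(-3, Pow(b, 2))
Add(Function('N')(B), Add(Add(-11028, 7544), -12184)) = Add(Add(-3, Pow(-120, 2)), Add(Add(-11028, 7544), -12184)) = Add(Add(-3, 14400), Add(-3484, -12184)) = Add(14397, -15668) = -1271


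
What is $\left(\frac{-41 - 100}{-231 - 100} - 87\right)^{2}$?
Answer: $\frac{821166336}{109561} \approx 7495.1$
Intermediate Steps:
$\left(\frac{-41 - 100}{-231 - 100} - 87\right)^{2} = \left(- \frac{141}{-331} - 87\right)^{2} = \left(\left(-141\right) \left(- \frac{1}{331}\right) - 87\right)^{2} = \left(\frac{141}{331} - 87\right)^{2} = \left(- \frac{28656}{331}\right)^{2} = \frac{821166336}{109561}$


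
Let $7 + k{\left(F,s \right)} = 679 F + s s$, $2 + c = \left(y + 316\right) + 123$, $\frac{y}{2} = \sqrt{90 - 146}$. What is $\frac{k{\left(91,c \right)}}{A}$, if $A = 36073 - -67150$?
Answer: $\frac{252527}{103223} + \frac{3496 i \sqrt{14}}{103223} \approx 2.4464 + 0.12672 i$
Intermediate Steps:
$y = 4 i \sqrt{14}$ ($y = 2 \sqrt{90 - 146} = 2 \sqrt{-56} = 2 \cdot 2 i \sqrt{14} = 4 i \sqrt{14} \approx 14.967 i$)
$c = 437 + 4 i \sqrt{14}$ ($c = -2 + \left(\left(4 i \sqrt{14} + 316\right) + 123\right) = -2 + \left(\left(316 + 4 i \sqrt{14}\right) + 123\right) = -2 + \left(439 + 4 i \sqrt{14}\right) = 437 + 4 i \sqrt{14} \approx 437.0 + 14.967 i$)
$k{\left(F,s \right)} = -7 + s^{2} + 679 F$ ($k{\left(F,s \right)} = -7 + \left(679 F + s s\right) = -7 + \left(679 F + s^{2}\right) = -7 + \left(s^{2} + 679 F\right) = -7 + s^{2} + 679 F$)
$A = 103223$ ($A = 36073 + 67150 = 103223$)
$\frac{k{\left(91,c \right)}}{A} = \frac{-7 + \left(437 + 4 i \sqrt{14}\right)^{2} + 679 \cdot 91}{103223} = \left(-7 + \left(437 + 4 i \sqrt{14}\right)^{2} + 61789\right) \frac{1}{103223} = \left(61782 + \left(437 + 4 i \sqrt{14}\right)^{2}\right) \frac{1}{103223} = \frac{61782}{103223} + \frac{\left(437 + 4 i \sqrt{14}\right)^{2}}{103223}$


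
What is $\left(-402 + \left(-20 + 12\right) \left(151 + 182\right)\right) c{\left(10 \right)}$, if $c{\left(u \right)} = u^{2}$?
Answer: $-306600$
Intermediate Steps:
$\left(-402 + \left(-20 + 12\right) \left(151 + 182\right)\right) c{\left(10 \right)} = \left(-402 + \left(-20 + 12\right) \left(151 + 182\right)\right) 10^{2} = \left(-402 - 2664\right) 100 = \left(-3066\right) 100 = -306600$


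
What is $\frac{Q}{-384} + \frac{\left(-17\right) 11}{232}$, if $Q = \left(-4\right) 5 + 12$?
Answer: $- \frac{1093}{1392} \approx -0.7852$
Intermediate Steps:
$Q = -8$ ($Q = -20 + 12 = -8$)
$\frac{Q}{-384} + \frac{\left(-17\right) 11}{232} = - \frac{8}{-384} + \frac{\left(-17\right) 11}{232} = \left(-8\right) \left(- \frac{1}{384}\right) - \frac{187}{232} = \frac{1}{48} - \frac{187}{232} = - \frac{1093}{1392}$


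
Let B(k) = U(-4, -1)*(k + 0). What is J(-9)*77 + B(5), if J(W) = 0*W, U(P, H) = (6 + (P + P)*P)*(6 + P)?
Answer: 380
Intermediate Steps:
U(P, H) = (6 + P)*(6 + 2*P²) (U(P, H) = (6 + (2*P)*P)*(6 + P) = (6 + 2*P²)*(6 + P) = (6 + P)*(6 + 2*P²))
B(k) = 76*k (B(k) = (36 + 2*(-4)³ + 6*(-4) + 12*(-4)²)*(k + 0) = (36 + 2*(-64) - 24 + 12*16)*k = (36 - 128 - 24 + 192)*k = 76*k)
J(W) = 0
J(-9)*77 + B(5) = 0*77 + 76*5 = 0 + 380 = 380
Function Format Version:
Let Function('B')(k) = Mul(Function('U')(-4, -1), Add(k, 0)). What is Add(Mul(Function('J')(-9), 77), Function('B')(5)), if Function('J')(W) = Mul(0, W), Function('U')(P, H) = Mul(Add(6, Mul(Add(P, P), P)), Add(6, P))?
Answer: 380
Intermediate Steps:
Function('U')(P, H) = Mul(Add(6, P), Add(6, Mul(2, Pow(P, 2)))) (Function('U')(P, H) = Mul(Add(6, Mul(Mul(2, P), P)), Add(6, P)) = Mul(Add(6, Mul(2, Pow(P, 2))), Add(6, P)) = Mul(Add(6, P), Add(6, Mul(2, Pow(P, 2)))))
Function('B')(k) = Mul(76, k) (Function('B')(k) = Mul(Add(36, Mul(2, Pow(-4, 3)), Mul(6, -4), Mul(12, Pow(-4, 2))), Add(k, 0)) = Mul(Add(36, Mul(2, -64), -24, Mul(12, 16)), k) = Mul(Add(36, -128, -24, 192), k) = Mul(76, k))
Function('J')(W) = 0
Add(Mul(Function('J')(-9), 77), Function('B')(5)) = Add(Mul(0, 77), Mul(76, 5)) = Add(0, 380) = 380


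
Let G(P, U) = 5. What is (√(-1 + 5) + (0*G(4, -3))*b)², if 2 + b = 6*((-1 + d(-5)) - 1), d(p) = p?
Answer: 4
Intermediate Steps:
b = -44 (b = -2 + 6*((-1 - 5) - 1) = -2 + 6*(-6 - 1) = -2 + 6*(-7) = -2 - 42 = -44)
(√(-1 + 5) + (0*G(4, -3))*b)² = (√(-1 + 5) + (0*5)*(-44))² = (√4 + 0*(-44))² = (2 + 0)² = 2² = 4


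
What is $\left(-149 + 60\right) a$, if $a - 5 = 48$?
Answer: $-4717$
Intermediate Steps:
$a = 53$ ($a = 5 + 48 = 53$)
$\left(-149 + 60\right) a = \left(-149 + 60\right) 53 = \left(-89\right) 53 = -4717$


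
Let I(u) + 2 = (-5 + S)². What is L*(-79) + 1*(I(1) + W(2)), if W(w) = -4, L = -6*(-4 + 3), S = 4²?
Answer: -359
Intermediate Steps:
S = 16
L = 6 (L = -6*(-1) = 6)
I(u) = 119 (I(u) = -2 + (-5 + 16)² = -2 + 11² = -2 + 121 = 119)
L*(-79) + 1*(I(1) + W(2)) = 6*(-79) + 1*(119 - 4) = -474 + 1*115 = -474 + 115 = -359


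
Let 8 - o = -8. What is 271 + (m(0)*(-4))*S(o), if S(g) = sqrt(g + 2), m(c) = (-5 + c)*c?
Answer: 271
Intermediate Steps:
m(c) = c*(-5 + c)
o = 16 (o = 8 - 1*(-8) = 8 + 8 = 16)
S(g) = sqrt(2 + g)
271 + (m(0)*(-4))*S(o) = 271 + ((0*(-5 + 0))*(-4))*sqrt(2 + 16) = 271 + ((0*(-5))*(-4))*sqrt(18) = 271 + (0*(-4))*(3*sqrt(2)) = 271 + 0*(3*sqrt(2)) = 271 + 0 = 271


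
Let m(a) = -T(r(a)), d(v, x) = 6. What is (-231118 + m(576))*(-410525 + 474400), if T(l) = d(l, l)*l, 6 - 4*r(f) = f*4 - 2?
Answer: -14542676750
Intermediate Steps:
r(f) = 2 - f (r(f) = 3/2 - (f*4 - 2)/4 = 3/2 - (4*f - 2)/4 = 3/2 - (-2 + 4*f)/4 = 3/2 + (1/2 - f) = 2 - f)
T(l) = 6*l
m(a) = -12 + 6*a (m(a) = -6*(2 - a) = -(12 - 6*a) = -12 + 6*a)
(-231118 + m(576))*(-410525 + 474400) = (-231118 + (-12 + 6*576))*(-410525 + 474400) = (-231118 + (-12 + 3456))*63875 = (-231118 + 3444)*63875 = -227674*63875 = -14542676750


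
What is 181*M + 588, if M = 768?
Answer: 139596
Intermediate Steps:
181*M + 588 = 181*768 + 588 = 139008 + 588 = 139596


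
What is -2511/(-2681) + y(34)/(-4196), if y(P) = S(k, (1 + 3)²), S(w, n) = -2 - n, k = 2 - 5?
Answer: 5292207/5624738 ≈ 0.94088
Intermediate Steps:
k = -3
y(P) = -18 (y(P) = -2 - (1 + 3)² = -2 - 1*4² = -2 - 1*16 = -2 - 16 = -18)
-2511/(-2681) + y(34)/(-4196) = -2511/(-2681) - 18/(-4196) = -2511*(-1/2681) - 18*(-1/4196) = 2511/2681 + 9/2098 = 5292207/5624738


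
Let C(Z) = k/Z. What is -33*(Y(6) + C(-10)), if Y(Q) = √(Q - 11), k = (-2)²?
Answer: 66/5 - 33*I*√5 ≈ 13.2 - 73.79*I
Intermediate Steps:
k = 4
C(Z) = 4/Z
Y(Q) = √(-11 + Q)
-33*(Y(6) + C(-10)) = -33*(√(-11 + 6) + 4/(-10)) = -33*(√(-5) + 4*(-⅒)) = -33*(I*√5 - ⅖) = -33*(-⅖ + I*√5) = 66/5 - 33*I*√5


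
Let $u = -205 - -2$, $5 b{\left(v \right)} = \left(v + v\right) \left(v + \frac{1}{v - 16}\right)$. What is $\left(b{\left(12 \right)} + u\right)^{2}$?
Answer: $\frac{537289}{25} \approx 21492.0$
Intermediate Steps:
$b{\left(v \right)} = \frac{2 v \left(v + \frac{1}{-16 + v}\right)}{5}$ ($b{\left(v \right)} = \frac{\left(v + v\right) \left(v + \frac{1}{v - 16}\right)}{5} = \frac{2 v \left(v + \frac{1}{-16 + v}\right)}{5}$)
$u = -203$ ($u = -205 + 2 = -203$)
$\left(b{\left(12 \right)} + u\right)^{2} = \left(\frac{2}{5} \cdot 12 \frac{1}{-16 + 12} \left(1 + 12^{2} - 192\right) - 203\right)^{2} = \left(\frac{2}{5} \cdot 12 \frac{1}{-4} \left(1 + 144 - 192\right) - 203\right)^{2} = \left(\frac{2}{5} \cdot 12 \left(- \frac{1}{4}\right) \left(-47\right) - 203\right)^{2} = \left(\frac{282}{5} - 203\right)^{2} = \left(- \frac{733}{5}\right)^{2} = \frac{537289}{25}$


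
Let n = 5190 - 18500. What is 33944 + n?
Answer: 20634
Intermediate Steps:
n = -13310
33944 + n = 33944 - 13310 = 20634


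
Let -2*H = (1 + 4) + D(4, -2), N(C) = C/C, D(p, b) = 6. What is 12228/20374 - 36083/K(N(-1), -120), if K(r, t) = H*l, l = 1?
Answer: 735222296/112057 ≈ 6561.1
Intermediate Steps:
N(C) = 1
H = -11/2 (H = -((1 + 4) + 6)/2 = -(5 + 6)/2 = -½*11 = -11/2 ≈ -5.5000)
K(r, t) = -11/2 (K(r, t) = -11/2*1 = -11/2)
12228/20374 - 36083/K(N(-1), -120) = 12228/20374 - 36083/(-11/2) = 12228*(1/20374) - 36083*(-2/11) = 6114/10187 + 72166/11 = 735222296/112057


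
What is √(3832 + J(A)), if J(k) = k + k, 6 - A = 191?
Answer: √3462 ≈ 58.839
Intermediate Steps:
A = -185 (A = 6 - 1*191 = 6 - 191 = -185)
J(k) = 2*k
√(3832 + J(A)) = √(3832 + 2*(-185)) = √(3832 - 370) = √3462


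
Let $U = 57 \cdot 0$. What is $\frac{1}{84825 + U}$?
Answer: $\frac{1}{84825} \approx 1.1789 \cdot 10^{-5}$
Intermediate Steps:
$U = 0$
$\frac{1}{84825 + U} = \frac{1}{84825 + 0} = \frac{1}{84825}$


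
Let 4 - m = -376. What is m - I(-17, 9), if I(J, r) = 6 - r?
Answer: 383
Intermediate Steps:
m = 380 (m = 4 - 1*(-376) = 4 + 376 = 380)
m - I(-17, 9) = 380 - (6 - 1*9) = 380 - (6 - 9) = 380 - 1*(-3) = 380 + 3 = 383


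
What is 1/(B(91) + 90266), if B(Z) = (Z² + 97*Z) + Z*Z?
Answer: 1/115655 ≈ 8.6464e-6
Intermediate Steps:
B(Z) = 2*Z² + 97*Z (B(Z) = (Z² + 97*Z) + Z² = 2*Z² + 97*Z)
1/(B(91) + 90266) = 1/(91*(97 + 2*91) + 90266) = 1/(91*(97 + 182) + 90266) = 1/(91*279 + 90266) = 1/(25389 + 90266) = 1/115655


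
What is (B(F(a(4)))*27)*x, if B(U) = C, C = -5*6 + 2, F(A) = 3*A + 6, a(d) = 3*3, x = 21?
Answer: -15876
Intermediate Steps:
a(d) = 9
F(A) = 6 + 3*A
C = -28 (C = -30 + 2 = -28)
B(U) = -28
(B(F(a(4)))*27)*x = -28*27*21 = -756*21 = -15876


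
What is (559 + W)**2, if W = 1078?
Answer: 2679769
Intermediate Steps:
(559 + W)**2 = (559 + 1078)**2 = 1637**2 = 2679769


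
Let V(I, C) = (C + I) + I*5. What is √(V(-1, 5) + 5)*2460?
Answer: 4920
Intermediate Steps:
V(I, C) = C + 6*I (V(I, C) = (C + I) + 5*I = C + 6*I)
√(V(-1, 5) + 5)*2460 = √((5 + 6*(-1)) + 5)*2460 = √((5 - 6) + 5)*2460 = √(-1 + 5)*2460 = √4*2460 = 2*2460 = 4920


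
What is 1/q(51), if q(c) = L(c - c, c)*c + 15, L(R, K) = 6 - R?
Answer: 1/321 ≈ 0.0031153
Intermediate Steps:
q(c) = 15 + 6*c (q(c) = (6 - (c - c))*c + 15 = (6 - 1*0)*c + 15 = (6 + 0)*c + 15 = 6*c + 15 = 15 + 6*c)
1/q(51) = 1/(15 + 6*51) = 1/(15 + 306) = 1/321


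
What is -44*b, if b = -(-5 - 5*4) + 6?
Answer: -1364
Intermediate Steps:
b = 31 (b = -(-5 - 20) + 6 = -1*(-25) + 6 = 25 + 6 = 31)
-44*b = -44*31 = -1364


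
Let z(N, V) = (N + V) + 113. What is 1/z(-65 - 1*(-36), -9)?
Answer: 1/75 ≈ 0.013333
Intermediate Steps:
z(N, V) = 113 + N + V
1/z(-65 - 1*(-36), -9) = 1/(113 + (-65 - 1*(-36)) - 9) = 1/(113 + (-65 + 36) - 9) = 1/(113 - 29 - 9) = 1/75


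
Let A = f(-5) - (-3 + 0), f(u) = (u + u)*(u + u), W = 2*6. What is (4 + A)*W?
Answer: 1284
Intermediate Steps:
W = 12
f(u) = 4*u² (f(u) = (2*u)*(2*u) = 4*u²)
A = 103 (A = 4*(-5)² - (-3 + 0) = 4*25 - 1*(-3) = 100 + 3 = 103)
(4 + A)*W = (4 + 103)*12 = 107*12 = 1284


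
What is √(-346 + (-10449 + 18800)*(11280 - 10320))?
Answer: √8016614 ≈ 2831.4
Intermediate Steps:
√(-346 + (-10449 + 18800)*(11280 - 10320)) = √(-346 + 8351*960) = √(-346 + 8016960) = √8016614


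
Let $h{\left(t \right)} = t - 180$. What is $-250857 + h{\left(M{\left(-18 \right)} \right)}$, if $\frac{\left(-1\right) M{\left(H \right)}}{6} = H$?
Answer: $-250929$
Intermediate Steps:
$M{\left(H \right)} = - 6 H$
$h{\left(t \right)} = -180 + t$
$-250857 + h{\left(M{\left(-18 \right)} \right)} = -250857 - 72 = -250929$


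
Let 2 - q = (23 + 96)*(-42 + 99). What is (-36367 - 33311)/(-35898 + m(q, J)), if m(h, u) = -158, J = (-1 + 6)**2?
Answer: 34839/18028 ≈ 1.9325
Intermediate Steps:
q = -6781 (q = 2 - (23 + 96)*(-42 + 99) = 2 - 119*57 = 2 - 1*6783 = 2 - 6783 = -6781)
J = 25 (J = 5**2 = 25)
(-36367 - 33311)/(-35898 + m(q, J)) = (-36367 - 33311)/(-35898 - 158) = -69678/(-36056) = -69678*(-1/36056) = 34839/18028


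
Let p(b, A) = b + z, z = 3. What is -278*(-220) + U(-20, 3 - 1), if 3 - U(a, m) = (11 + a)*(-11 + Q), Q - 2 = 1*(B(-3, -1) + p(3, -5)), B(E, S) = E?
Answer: 61109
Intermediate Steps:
p(b, A) = 3 + b (p(b, A) = b + 3 = 3 + b)
Q = 5 (Q = 2 + 1*(-3 + (3 + 3)) = 2 + 1*(-3 + 6) = 2 + 1*3 = 2 + 3 = 5)
U(a, m) = 69 + 6*a (U(a, m) = 3 - (11 + a)*(-11 + 5) = 3 - (11 + a)*(-6) = 3 - (-66 - 6*a) = 3 + (66 + 6*a) = 69 + 6*a)
-278*(-220) + U(-20, 3 - 1) = -278*(-220) + (69 + 6*(-20)) = 61160 + (69 - 120) = 61160 - 51 = 61109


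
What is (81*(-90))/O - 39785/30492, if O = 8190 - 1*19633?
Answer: -232973075/348919956 ≈ -0.66770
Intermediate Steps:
O = -11443 (O = 8190 - 19633 = -11443)
(81*(-90))/O - 39785/30492 = (81*(-90))/(-11443) - 39785/30492 = -7290*(-1/11443) - 39785*1/30492 = 7290/11443 - 39785/30492 = -232973075/348919956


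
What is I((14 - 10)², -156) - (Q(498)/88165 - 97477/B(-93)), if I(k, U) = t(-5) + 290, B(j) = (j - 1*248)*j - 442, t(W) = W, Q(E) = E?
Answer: 794325685522/2757007715 ≈ 288.11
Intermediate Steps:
B(j) = -442 + j*(-248 + j) (B(j) = (j - 248)*j - 442 = (-248 + j)*j - 442 = j*(-248 + j) - 442 = -442 + j*(-248 + j))
I(k, U) = 285 (I(k, U) = -5 + 290 = 285)
I((14 - 10)², -156) - (Q(498)/88165 - 97477/B(-93)) = 285 - (498/88165 - 97477/(-442 + (-93)² - 248*(-93))) = 285 - (498*(1/88165) - 97477/(-442 + 8649 + 23064)) = 285 - (498/88165 - 97477/31271) = 285 - 1*(-8578486747/2757007715) = 285 + 8578486747/2757007715 = 794325685522/2757007715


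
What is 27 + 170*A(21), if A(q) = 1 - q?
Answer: -3373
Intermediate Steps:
27 + 170*A(21) = 27 + 170*(1 - 1*21) = 27 + 170*(1 - 21) = 27 + 170*(-20) = 27 - 3400 = -3373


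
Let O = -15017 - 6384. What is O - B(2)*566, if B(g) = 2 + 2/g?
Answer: -23099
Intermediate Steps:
O = -21401
O - B(2)*566 = -21401 - (2 + 2/2)*566 = -21401 - (2 + 2*(½))*566 = -21401 - (2 + 1)*566 = -21401 - 3*566 = -21401 - 1*1698 = -21401 - 1698 = -23099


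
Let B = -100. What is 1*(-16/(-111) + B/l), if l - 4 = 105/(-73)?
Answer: -807308/20757 ≈ -38.893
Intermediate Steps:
l = 187/73 (l = 4 + 105/(-73) = 4 + 105*(-1/73) = 4 - 105/73 = 187/73 ≈ 2.5616)
1*(-16/(-111) + B/l) = 1*(-16/(-111) - 100/187/73) = 1*(-16*(-1/111) - 100*73/187) = 1*(16/111 - 7300/187) = 1*(-807308/20757) = -807308/20757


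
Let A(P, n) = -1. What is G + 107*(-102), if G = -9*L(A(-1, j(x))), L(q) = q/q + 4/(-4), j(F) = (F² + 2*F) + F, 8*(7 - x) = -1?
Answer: -10914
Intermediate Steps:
x = 57/8 (x = 7 - ⅛*(-1) = 7 + ⅛ = 57/8 ≈ 7.1250)
j(F) = F² + 3*F
L(q) = 0 (L(q) = 1 + 4*(-¼) = 1 - 1 = 0)
G = 0 (G = -9*0 = 0)
G + 107*(-102) = 0 + 107*(-102) = 0 - 10914 = -10914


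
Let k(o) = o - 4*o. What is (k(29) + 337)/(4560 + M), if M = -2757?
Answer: 250/1803 ≈ 0.13866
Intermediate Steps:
k(o) = -3*o
(k(29) + 337)/(4560 + M) = (-3*29 + 337)/(4560 - 2757) = (-87 + 337)/1803 = 250*(1/1803) = 250/1803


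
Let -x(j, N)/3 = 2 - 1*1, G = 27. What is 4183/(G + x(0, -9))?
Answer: 4183/24 ≈ 174.29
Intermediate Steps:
x(j, N) = -3 (x(j, N) = -3*(2 - 1*1) = -3*(2 - 1) = -3*1 = -3)
4183/(G + x(0, -9)) = 4183/(27 - 3) = 4183/24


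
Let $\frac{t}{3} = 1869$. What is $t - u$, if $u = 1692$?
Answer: $3915$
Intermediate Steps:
$t = 5607$ ($t = 3 \cdot 1869 = 5607$)
$t - u = 5607 - 1692 = 3915$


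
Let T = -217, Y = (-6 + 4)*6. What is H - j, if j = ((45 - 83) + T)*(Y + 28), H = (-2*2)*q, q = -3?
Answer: 4092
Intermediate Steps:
Y = -12 (Y = -2*6 = -12)
H = 12 (H = -2*2*(-3) = -4*(-3) = 12)
j = -4080 (j = ((45 - 83) - 217)*(-12 + 28) = (-38 - 217)*16 = -255*16 = -4080)
H - j = 12 - 1*(-4080) = 12 + 4080 = 4092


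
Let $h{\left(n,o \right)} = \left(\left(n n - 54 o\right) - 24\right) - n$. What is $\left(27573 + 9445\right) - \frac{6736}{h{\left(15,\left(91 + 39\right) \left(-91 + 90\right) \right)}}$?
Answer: $\frac{133372486}{3603} \approx 37017.0$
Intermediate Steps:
$h{\left(n,o \right)} = -24 + n^{2} - n - 54 o$ ($h{\left(n,o \right)} = \left(\left(n^{2} - 54 o\right) - 24\right) - n = \left(-24 + n^{2} - 54 o\right) - n = -24 + n^{2} - n - 54 o$)
$\left(27573 + 9445\right) - \frac{6736}{h{\left(15,\left(91 + 39\right) \left(-91 + 90\right) \right)}} = \left(27573 + 9445\right) - \frac{6736}{-24 + 15^{2} - 15 - 54 \left(91 + 39\right) \left(-91 + 90\right)} = 37018 - \frac{6736}{-24 + 225 - 15 - 54 \cdot 130 \left(-1\right)} = 37018 - \frac{6736}{-24 + 225 - 15 - -7020} = 37018 - \frac{6736}{-24 + 225 - 15 + 7020} = 37018 - \frac{6736}{7206} = 37018 - \frac{3368}{3603} = \frac{133372486}{3603}$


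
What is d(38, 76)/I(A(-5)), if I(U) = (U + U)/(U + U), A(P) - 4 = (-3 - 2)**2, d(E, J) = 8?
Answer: 8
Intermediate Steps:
A(P) = 29 (A(P) = 4 + (-3 - 2)**2 = 4 + (-5)**2 = 4 + 25 = 29)
I(U) = 1 (I(U) = (2*U)/((2*U)) = (2*U)*(1/(2*U)) = 1)
d(38, 76)/I(A(-5)) = 8/1 = 8*1 = 8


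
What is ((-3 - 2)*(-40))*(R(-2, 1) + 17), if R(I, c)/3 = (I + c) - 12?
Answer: -4400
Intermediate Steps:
R(I, c) = -36 + 3*I + 3*c (R(I, c) = 3*((I + c) - 12) = 3*(-12 + I + c) = -36 + 3*I + 3*c)
((-3 - 2)*(-40))*(R(-2, 1) + 17) = ((-3 - 2)*(-40))*((-36 + 3*(-2) + 3*1) + 17) = (-5*(-40))*((-36 - 6 + 3) + 17) = 200*(-39 + 17) = 200*(-22) = -4400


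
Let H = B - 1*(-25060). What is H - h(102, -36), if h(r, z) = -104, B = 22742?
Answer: 47906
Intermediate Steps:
H = 47802 (H = 22742 - 1*(-25060) = 22742 + 25060 = 47802)
H - h(102, -36) = 47802 - 1*(-104) = 47802 + 104 = 47906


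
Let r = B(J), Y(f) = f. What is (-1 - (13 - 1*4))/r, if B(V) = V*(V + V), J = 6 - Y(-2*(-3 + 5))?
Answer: -1/20 ≈ -0.050000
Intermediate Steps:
J = 10 (J = 6 - (-2)*(-3 + 5) = 6 - (-2)*2 = 6 - 1*(-4) = 6 + 4 = 10)
B(V) = 2*V² (B(V) = V*(2*V) = 2*V²)
r = 200 (r = 2*10² = 2*100 = 200)
(-1 - (13 - 1*4))/r = (-1 - (13 - 1*4))/200 = (-1 - (13 - 4))*(1/200) = (-1 - 1*9)*(1/200) = (-1 - 9)*(1/200) = -10*1/200 = -1/20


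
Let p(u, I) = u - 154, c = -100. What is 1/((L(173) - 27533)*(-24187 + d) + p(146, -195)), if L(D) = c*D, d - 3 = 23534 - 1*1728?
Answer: 1/106612866 ≈ 9.3797e-9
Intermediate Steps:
d = 21809 (d = 3 + (23534 - 1*1728) = 3 + (23534 - 1728) = 3 + 21806 = 21809)
L(D) = -100*D
p(u, I) = -154 + u
1/((L(173) - 27533)*(-24187 + d) + p(146, -195)) = 1/((-100*173 - 27533)*(-24187 + 21809) + (-154 + 146)) = 1/((-17300 - 27533)*(-2378) - 8) = 1/(-44833*(-2378) - 8) = 1/(106612874 - 8) = 1/106612866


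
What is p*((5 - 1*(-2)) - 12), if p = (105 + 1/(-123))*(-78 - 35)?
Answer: 7296410/123 ≈ 59320.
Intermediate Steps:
p = -1459282/123 (p = (105 - 1/123)*(-113) = (12914/123)*(-113) = -1459282/123 ≈ -11864.)
p*((5 - 1*(-2)) - 12) = -1459282*((5 - 1*(-2)) - 12)/123 = -1459282*((5 + 2) - 12)/123 = -1459282*(7 - 12)/123 = -1459282/123*(-5) = 7296410/123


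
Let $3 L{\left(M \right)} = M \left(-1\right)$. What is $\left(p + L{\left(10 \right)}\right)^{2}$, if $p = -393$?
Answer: $\frac{1413721}{9} \approx 1.5708 \cdot 10^{5}$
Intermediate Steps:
$L{\left(M \right)} = - \frac{M}{3}$ ($L{\left(M \right)} = \frac{M \left(-1\right)}{3} = \frac{\left(-1\right) M}{3} = - \frac{M}{3}$)
$\left(p + L{\left(10 \right)}\right)^{2} = \left(-393 - \frac{10}{3}\right)^{2} = \left(- \frac{1189}{3}\right)^{2} = \frac{1413721}{9}$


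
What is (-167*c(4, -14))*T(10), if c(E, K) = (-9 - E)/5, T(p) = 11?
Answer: 23881/5 ≈ 4776.2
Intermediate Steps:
c(E, K) = -9/5 - E/5 (c(E, K) = (-9 - E)*(⅕) = -9/5 - E/5)
(-167*c(4, -14))*T(10) = -167*(-9/5 - ⅕*4)*11 = -167*(-9/5 - ⅘)*11 = -167*(-13/5)*11 = (2171/5)*11 = 23881/5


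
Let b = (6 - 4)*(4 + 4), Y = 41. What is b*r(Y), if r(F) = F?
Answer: 656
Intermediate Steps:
b = 16 (b = 2*8 = 16)
b*r(Y) = 16*41 = 656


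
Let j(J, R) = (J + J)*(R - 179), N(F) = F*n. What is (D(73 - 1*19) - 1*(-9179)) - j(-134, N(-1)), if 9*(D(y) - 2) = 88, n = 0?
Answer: -349031/9 ≈ -38781.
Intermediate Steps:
N(F) = 0 (N(F) = F*0 = 0)
D(y) = 106/9 (D(y) = 2 + (⅑)*88 = 2 + 88/9 = 106/9)
j(J, R) = 2*J*(-179 + R) (j(J, R) = (2*J)*(-179 + R) = 2*J*(-179 + R))
(D(73 - 1*19) - 1*(-9179)) - j(-134, N(-1)) = (106/9 - 1*(-9179)) - 2*(-134)*(-179 + 0) = (106/9 + 9179) - 2*(-134)*(-179) = 82717/9 - 1*47972 = 82717/9 - 47972 = -349031/9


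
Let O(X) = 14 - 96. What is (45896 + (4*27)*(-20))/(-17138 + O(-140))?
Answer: -1562/615 ≈ -2.5398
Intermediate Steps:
O(X) = -82
(45896 + (4*27)*(-20))/(-17138 + O(-140)) = (45896 + (4*27)*(-20))/(-17138 - 82) = (45896 + 108*(-20))/(-17220) = (45896 - 2160)*(-1/17220) = 43736*(-1/17220) = -1562/615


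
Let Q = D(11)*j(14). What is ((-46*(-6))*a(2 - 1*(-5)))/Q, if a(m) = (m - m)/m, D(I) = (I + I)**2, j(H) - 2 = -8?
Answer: 0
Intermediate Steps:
j(H) = -6 (j(H) = 2 - 8 = -6)
D(I) = 4*I**2 (D(I) = (2*I)**2 = 4*I**2)
Q = -2904 (Q = (4*11**2)*(-6) = (4*121)*(-6) = 484*(-6) = -2904)
a(m) = 0 (a(m) = 0/m = 0)
((-46*(-6))*a(2 - 1*(-5)))/Q = (-46*(-6)*0)/(-2904) = (-46*(-6)*0)*(-1/2904) = (276*0)*(-1/2904) = 0*(-1/2904) = 0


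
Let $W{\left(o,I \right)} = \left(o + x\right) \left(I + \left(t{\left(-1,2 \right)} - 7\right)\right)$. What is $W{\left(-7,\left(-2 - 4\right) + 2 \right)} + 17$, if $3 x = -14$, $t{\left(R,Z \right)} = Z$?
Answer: $122$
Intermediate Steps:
$x = - \frac{14}{3}$ ($x = \frac{1}{3} \left(-14\right) = - \frac{14}{3} \approx -4.6667$)
$W{\left(o,I \right)} = \left(-5 + I\right) \left(- \frac{14}{3} + o\right)$ ($W{\left(o,I \right)} = \left(o - \frac{14}{3}\right) \left(I + \left(2 - 7\right)\right) = \left(- \frac{14}{3} + o\right) \left(I + \left(2 - 7\right)\right) = \left(- \frac{14}{3} + o\right) \left(I - 5\right) = \left(- \frac{14}{3} + o\right) \left(-5 + I\right) = \left(-5 + I\right) \left(- \frac{14}{3} + o\right)$)
$W{\left(-7,\left(-2 - 4\right) + 2 \right)} + 17 = \left(\frac{70}{3} - -35 - \frac{14 \left(\left(-2 - 4\right) + 2\right)}{3} + \left(\left(-2 - 4\right) + 2\right) \left(-7\right)\right) + 17 = \left(\frac{70}{3} + 35 - \frac{14 \left(-6 + 2\right)}{3} + \left(-6 + 2\right) \left(-7\right)\right) + 17 = \left(\frac{70}{3} + 35 - - \frac{56}{3} - -28\right) + 17 = \left(\frac{70}{3} + 35 + \frac{56}{3} + 28\right) + 17 = 105 + 17 = 122$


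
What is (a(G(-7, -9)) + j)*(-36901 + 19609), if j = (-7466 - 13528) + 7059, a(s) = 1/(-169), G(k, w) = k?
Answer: 40722936672/169 ≈ 2.4096e+8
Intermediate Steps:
a(s) = -1/169
j = -13935 (j = -20994 + 7059 = -13935)
(a(G(-7, -9)) + j)*(-36901 + 19609) = (-1/169 - 13935)*(-36901 + 19609) = -2355016/169*(-17292) = 40722936672/169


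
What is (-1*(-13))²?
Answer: 169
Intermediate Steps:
(-1*(-13))² = 13² = 169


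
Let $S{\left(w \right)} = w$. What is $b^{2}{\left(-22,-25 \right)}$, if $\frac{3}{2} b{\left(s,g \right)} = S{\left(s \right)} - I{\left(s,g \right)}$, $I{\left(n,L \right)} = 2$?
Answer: $256$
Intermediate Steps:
$b{\left(s,g \right)} = - \frac{4}{3} + \frac{2 s}{3}$ ($b{\left(s,g \right)} = \frac{2 \left(s - 2\right)}{3} = \frac{2 \left(-2 + s\right)}{3} = - \frac{4}{3} + \frac{2 s}{3}$)
$b^{2}{\left(-22,-25 \right)} = \left(- \frac{4}{3} + \frac{2}{3} \left(-22\right)\right)^{2} = \left(- \frac{4}{3} - \frac{44}{3}\right)^{2} = \left(-16\right)^{2} = 256$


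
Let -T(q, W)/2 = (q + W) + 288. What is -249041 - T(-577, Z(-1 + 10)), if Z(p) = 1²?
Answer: -249617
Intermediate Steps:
Z(p) = 1
T(q, W) = -576 - 2*W - 2*q (T(q, W) = -2*((q + W) + 288) = -2*((W + q) + 288) = -2*(288 + W + q) = -576 - 2*W - 2*q)
-249041 - T(-577, Z(-1 + 10)) = -249041 - (-576 - 2*1 - 2*(-577)) = -249041 - (-576 - 2 + 1154) = -249041 - 1*576 = -249041 - 576 = -249617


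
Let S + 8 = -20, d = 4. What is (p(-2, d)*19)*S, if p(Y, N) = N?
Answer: -2128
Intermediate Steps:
S = -28 (S = -8 - 20 = -28)
(p(-2, d)*19)*S = (4*19)*(-28) = 76*(-28) = -2128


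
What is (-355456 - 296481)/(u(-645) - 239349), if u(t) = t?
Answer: 651937/239994 ≈ 2.7165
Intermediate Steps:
(-355456 - 296481)/(u(-645) - 239349) = (-355456 - 296481)/(-645 - 239349) = -651937/(-239994) = -651937*(-1/239994) = 651937/239994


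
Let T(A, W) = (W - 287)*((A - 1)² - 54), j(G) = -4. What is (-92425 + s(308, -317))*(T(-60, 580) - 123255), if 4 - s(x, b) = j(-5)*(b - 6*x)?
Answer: -96145821256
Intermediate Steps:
T(A, W) = (-287 + W)*(-54 + (-1 + A)²) (T(A, W) = (-287 + W)*((-1 + A)² - 54) = (-287 + W)*(-54 + (-1 + A)²))
s(x, b) = 4 - 24*x + 4*b (s(x, b) = 4 - (-4)*(b - 6*x) = 4 - (-4*b + 24*x) = 4 + (-24*x + 4*b) = 4 - 24*x + 4*b)
(-92425 + s(308, -317))*(T(-60, 580) - 123255) = (-92425 + (4 - 24*308 + 4*(-317)))*((15498 - 287*(-1 - 60)² - 54*580 + 580*(-1 - 60)²) - 123255) = (-92425 + (4 - 7392 - 1268))*((15498 - 287*(-61)² - 31320 + 580*(-61)²) - 123255) = (-92425 - 8656)*((15498 - 287*3721 - 31320 + 580*3721) - 123255) = -101081*((15498 - 1067927 - 31320 + 2158180) - 123255) = -101081*(1074431 - 123255) = -101081*951176 = -96145821256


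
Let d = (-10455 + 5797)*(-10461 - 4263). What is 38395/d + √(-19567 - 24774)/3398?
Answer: 38395/68584392 + I*√44341/3398 ≈ 0.00055982 + 0.06197*I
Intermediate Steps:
d = 68584392 (d = -4658*(-14724) = 68584392)
38395/d + √(-19567 - 24774)/3398 = 38395/68584392 + √(-19567 - 24774)/3398 = 38395*(1/68584392) + √(-44341)*(1/3398) = 38395/68584392 + (I*√44341)*(1/3398) = 38395/68584392 + I*√44341/3398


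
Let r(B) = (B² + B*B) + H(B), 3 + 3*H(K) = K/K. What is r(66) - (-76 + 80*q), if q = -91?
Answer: 48202/3 ≈ 16067.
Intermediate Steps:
H(K) = -⅔ (H(K) = -1 + (K/K)/3 = -1 + (⅓)*1 = -1 + ⅓ = -⅔)
r(B) = -⅔ + 2*B² (r(B) = (B² + B*B) - ⅔ = (B² + B²) - ⅔ = 2*B² - ⅔ = -⅔ + 2*B²)
r(66) - (-76 + 80*q) = (-⅔ + 2*66²) - (-76 + 80*(-91)) = (-⅔ + 2*4356) - (-76 - 7280) = (-⅔ + 8712) - 1*(-7356) = 26134/3 + 7356 = 48202/3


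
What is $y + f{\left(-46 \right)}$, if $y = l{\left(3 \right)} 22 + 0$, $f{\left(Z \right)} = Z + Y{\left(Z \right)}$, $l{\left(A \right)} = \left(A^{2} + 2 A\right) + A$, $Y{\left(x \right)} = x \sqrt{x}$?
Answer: $350 - 46 i \sqrt{46} \approx 350.0 - 311.99 i$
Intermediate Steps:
$Y{\left(x \right)} = x^{\frac{3}{2}}$
$l{\left(A \right)} = A^{2} + 3 A$
$f{\left(Z \right)} = Z + Z^{\frac{3}{2}}$
$y = 396$ ($y = 3 \left(3 + 3\right) 22 + 0 = 3 \cdot 6 \cdot 22 + 0 = 18 \cdot 22 + 0 = 396 + 0 = 396$)
$y + f{\left(-46 \right)} = 396 - \left(46 - \left(-46\right)^{\frac{3}{2}}\right) = 396 - \left(46 + 46 i \sqrt{46}\right) = 350 - 46 i \sqrt{46}$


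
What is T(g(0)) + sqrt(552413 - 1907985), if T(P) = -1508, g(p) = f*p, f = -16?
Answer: -1508 + 2*I*sqrt(338893) ≈ -1508.0 + 1164.3*I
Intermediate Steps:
g(p) = -16*p
T(g(0)) + sqrt(552413 - 1907985) = -1508 + sqrt(552413 - 1907985) = -1508 + sqrt(-1355572) = -1508 + 2*I*sqrt(338893)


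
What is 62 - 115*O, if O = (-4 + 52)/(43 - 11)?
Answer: -221/2 ≈ -110.50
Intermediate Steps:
O = 3/2 (O = 48/32 = 48*(1/32) = 3/2 ≈ 1.5000)
62 - 115*O = 62 - 115*3/2 = 62 - 345/2 = -221/2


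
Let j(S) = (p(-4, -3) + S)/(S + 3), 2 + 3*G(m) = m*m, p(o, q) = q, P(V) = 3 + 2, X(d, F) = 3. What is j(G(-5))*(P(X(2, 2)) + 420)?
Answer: 2975/16 ≈ 185.94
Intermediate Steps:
P(V) = 5
G(m) = -2/3 + m**2/3 (G(m) = -2/3 + (m*m)/3 = -2/3 + m**2/3)
j(S) = (-3 + S)/(3 + S) (j(S) = (-3 + S)/(S + 3) = (-3 + S)/(3 + S))
j(G(-5))*(P(X(2, 2)) + 420) = ((-3 + (-2/3 + (1/3)*(-5)**2))/(3 + (-2/3 + (1/3)*(-5)**2)))*(5 + 420) = ((-3 + (-2/3 + (1/3)*25))/(3 + (-2/3 + (1/3)*25)))*425 = ((-3 + (-2/3 + 25/3))/(3 + (-2/3 + 25/3)))*425 = ((-3 + 23/3)/(3 + 23/3))*425 = ((14/3)/(32/3))*425 = ((3/32)*(14/3))*425 = (7/16)*425 = 2975/16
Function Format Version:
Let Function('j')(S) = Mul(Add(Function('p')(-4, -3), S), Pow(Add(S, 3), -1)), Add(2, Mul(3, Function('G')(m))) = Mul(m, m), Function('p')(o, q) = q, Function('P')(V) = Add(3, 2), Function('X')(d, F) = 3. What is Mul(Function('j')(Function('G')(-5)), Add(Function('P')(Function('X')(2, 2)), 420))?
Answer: Rational(2975, 16) ≈ 185.94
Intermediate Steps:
Function('P')(V) = 5
Function('G')(m) = Add(Rational(-2, 3), Mul(Rational(1, 3), Pow(m, 2))) (Function('G')(m) = Add(Rational(-2, 3), Mul(Rational(1, 3), Mul(m, m))) = Add(Rational(-2, 3), Mul(Rational(1, 3), Pow(m, 2))))
Function('j')(S) = Mul(Pow(Add(3, S), -1), Add(-3, S)) (Function('j')(S) = Mul(Add(-3, S), Pow(Add(S, 3), -1)) = Mul(Add(-3, S), Pow(Add(3, S), -1)) = Mul(Pow(Add(3, S), -1), Add(-3, S)))
Mul(Function('j')(Function('G')(-5)), Add(Function('P')(Function('X')(2, 2)), 420)) = Mul(Mul(Pow(Add(3, Add(Rational(-2, 3), Mul(Rational(1, 3), Pow(-5, 2)))), -1), Add(-3, Add(Rational(-2, 3), Mul(Rational(1, 3), Pow(-5, 2))))), Add(5, 420)) = Mul(Mul(Pow(Add(3, Add(Rational(-2, 3), Mul(Rational(1, 3), 25))), -1), Add(-3, Add(Rational(-2, 3), Mul(Rational(1, 3), 25)))), 425) = Mul(Mul(Pow(Add(3, Add(Rational(-2, 3), Rational(25, 3))), -1), Add(-3, Add(Rational(-2, 3), Rational(25, 3)))), 425) = Mul(Mul(Pow(Add(3, Rational(23, 3)), -1), Add(-3, Rational(23, 3))), 425) = Mul(Mul(Pow(Rational(32, 3), -1), Rational(14, 3)), 425) = Mul(Mul(Rational(3, 32), Rational(14, 3)), 425) = Mul(Rational(7, 16), 425) = Rational(2975, 16)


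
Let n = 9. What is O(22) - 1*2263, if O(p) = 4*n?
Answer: -2227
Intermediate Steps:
O(p) = 36 (O(p) = 4*9 = 36)
O(22) - 1*2263 = 36 - 1*2263 = 36 - 2263 = -2227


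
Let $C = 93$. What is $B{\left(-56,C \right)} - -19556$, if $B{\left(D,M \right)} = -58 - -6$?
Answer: $19504$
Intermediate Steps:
$B{\left(D,M \right)} = -52$ ($B{\left(D,M \right)} = -58 + 6 = -52$)
$B{\left(-56,C \right)} - -19556 = -52 - -19556 = -52 + 19556 = 19504$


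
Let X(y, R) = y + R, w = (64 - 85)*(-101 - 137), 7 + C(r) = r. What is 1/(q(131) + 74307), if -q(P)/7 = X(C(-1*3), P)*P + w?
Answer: -1/71636 ≈ -1.3959e-5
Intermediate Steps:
C(r) = -7 + r
w = 4998 (w = -21*(-238) = 4998)
X(y, R) = R + y
q(P) = -34986 - 7*P*(-10 + P) (q(P) = -7*((P + (-7 - 1*3))*P + 4998) = -7*((P + (-7 - 3))*P + 4998) = -7*((P - 10)*P + 4998) = -7*((-10 + P)*P + 4998) = -7*(P*(-10 + P) + 4998) = -7*(4998 + P*(-10 + P)) = -34986 - 7*P*(-10 + P))
1/(q(131) + 74307) = 1/((-34986 - 7*131*(-10 + 131)) + 74307) = 1/((-34986 - 7*131*121) + 74307) = 1/((-34986 - 110957) + 74307) = 1/(-145943 + 74307) = 1/(-71636) = -1/71636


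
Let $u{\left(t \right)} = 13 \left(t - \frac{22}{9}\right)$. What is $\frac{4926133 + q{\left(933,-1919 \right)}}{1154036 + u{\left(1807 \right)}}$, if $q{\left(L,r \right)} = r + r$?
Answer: $\frac{44300655}{10597457} \approx 4.1803$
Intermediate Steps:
$u{\left(t \right)} = - \frac{286}{9} + 13 t$ ($u{\left(t \right)} = 13 \left(t - \frac{22}{9}\right) = 13 \left(- \frac{22}{9} + t\right) = - \frac{286}{9} + 13 t$)
$q{\left(L,r \right)} = 2 r$
$\frac{4926133 + q{\left(933,-1919 \right)}}{1154036 + u{\left(1807 \right)}} = \frac{4926133 + 2 \left(-1919\right)}{1154036 + \left(- \frac{286}{9} + 13 \cdot 1807\right)} = \frac{4926133 - 3838}{1154036 + \left(- \frac{286}{9} + 23491\right)} = \frac{4922295}{1154036 + \frac{211133}{9}} = \frac{4922295}{\frac{10597457}{9}} = 4922295 \cdot \frac{9}{10597457} = \frac{44300655}{10597457}$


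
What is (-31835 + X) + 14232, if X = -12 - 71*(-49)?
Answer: -14136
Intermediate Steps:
X = 3467 (X = -12 + 3479 = 3467)
(-31835 + X) + 14232 = (-31835 + 3467) + 14232 = -28368 + 14232 = -14136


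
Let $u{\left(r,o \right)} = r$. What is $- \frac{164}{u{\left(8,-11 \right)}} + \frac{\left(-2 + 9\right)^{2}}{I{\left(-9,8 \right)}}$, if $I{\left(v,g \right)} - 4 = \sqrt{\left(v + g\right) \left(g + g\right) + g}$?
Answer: $\frac{- 41 \sqrt{2} + 33 i}{2 \left(\sqrt{2} - 2 i\right)} \approx -12.333 - 5.7747 i$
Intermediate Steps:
$I{\left(v,g \right)} = 4 + \sqrt{g + 2 g \left(g + v\right)}$ ($I{\left(v,g \right)} = 4 + \sqrt{\left(v + g\right) \left(g + g\right) + g} = 4 + \sqrt{\left(g + v\right) 2 g + g} = 4 + \sqrt{2 g \left(g + v\right) + g} = 4 + \sqrt{g + 2 g \left(g + v\right)}$)
$- \frac{164}{u{\left(8,-11 \right)}} + \frac{\left(-2 + 9\right)^{2}}{I{\left(-9,8 \right)}} = - \frac{164}{8} + \frac{\left(-2 + 9\right)^{2}}{4 + \sqrt{8 \left(1 + 2 \cdot 8 + 2 \left(-9\right)\right)}} = \left(-164\right) \frac{1}{8} + \frac{7^{2}}{4 + \sqrt{8 \left(1 + 16 - 18\right)}} = - \frac{41}{2} + \frac{49}{4 + \sqrt{8 \left(-1\right)}} = - \frac{41}{2} + \frac{49}{4 + \sqrt{-8}} = - \frac{41}{2} + \frac{49}{4 + 2 i \sqrt{2}}$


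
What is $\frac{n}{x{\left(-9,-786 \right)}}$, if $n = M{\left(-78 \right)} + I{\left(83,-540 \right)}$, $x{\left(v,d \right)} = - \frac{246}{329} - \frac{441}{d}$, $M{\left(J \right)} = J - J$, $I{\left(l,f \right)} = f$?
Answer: $\frac{15515640}{5363} \approx 2893.1$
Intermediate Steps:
$M{\left(J \right)} = 0$
$x{\left(v,d \right)} = - \frac{246}{329} - \frac{441}{d}$ ($x{\left(v,d \right)} = \left(-246\right) \frac{1}{329} - \frac{441}{d} = - \frac{246}{329} - \frac{441}{d}$)
$n = -540$ ($n = 0 - 540 = -540$)
$\frac{n}{x{\left(-9,-786 \right)}} = - \frac{540}{- \frac{246}{329} - \frac{441}{-786}} = - \frac{540}{- \frac{246}{329} - - \frac{147}{262}} = - \frac{540}{- \frac{246}{329} + \frac{147}{262}} = - \frac{540}{- \frac{16089}{86198}} = \left(-540\right) \left(- \frac{86198}{16089}\right) = \frac{15515640}{5363}$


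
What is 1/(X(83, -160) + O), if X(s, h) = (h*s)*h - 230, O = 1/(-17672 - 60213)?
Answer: 77885/165472134449 ≈ 4.7068e-7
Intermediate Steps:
O = -1/77885 (O = 1/(-77885) = -1/77885 ≈ -1.2839e-5)
X(s, h) = -230 + s*h² (X(s, h) = s*h² - 230 = -230 + s*h²)
1/(X(83, -160) + O) = 1/((-230 + 83*(-160)²) - 1/77885) = 1/((-230 + 83*25600) - 1/77885) = 1/((-230 + 2124800) - 1/77885) = 1/(2124570 - 1/77885) = 1/(165472134449/77885) = 77885/165472134449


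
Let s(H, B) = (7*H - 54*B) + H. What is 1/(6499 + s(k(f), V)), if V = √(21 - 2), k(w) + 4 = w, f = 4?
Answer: 6499/42181597 + 54*√19/42181597 ≈ 0.00015965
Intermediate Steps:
k(w) = -4 + w
V = √19 ≈ 4.3589
s(H, B) = -54*B + 8*H (s(H, B) = (-54*B + 7*H) + H = -54*B + 8*H)
1/(6499 + s(k(f), V)) = 1/(6499 + (-54*√19 + 8*(-4 + 4))) = 1/(6499 + (-54*√19 + 8*0)) = 1/(6499 + (-54*√19 + 0)) = 1/(6499 - 54*√19)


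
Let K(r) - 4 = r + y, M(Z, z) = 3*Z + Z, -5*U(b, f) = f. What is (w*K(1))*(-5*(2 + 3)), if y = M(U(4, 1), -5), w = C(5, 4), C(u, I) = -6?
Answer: 630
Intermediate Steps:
w = -6
U(b, f) = -f/5
M(Z, z) = 4*Z
y = -⅘ (y = 4*(-⅕*1) = 4*(-⅕) = -⅘ ≈ -0.80000)
K(r) = 16/5 + r (K(r) = 4 + (r - ⅘) = 4 + (-⅘ + r) = 16/5 + r)
(w*K(1))*(-5*(2 + 3)) = (-6*(16/5 + 1))*(-5*(2 + 3)) = (-6*21/5)*(-5*5) = -126/5*(-25) = 630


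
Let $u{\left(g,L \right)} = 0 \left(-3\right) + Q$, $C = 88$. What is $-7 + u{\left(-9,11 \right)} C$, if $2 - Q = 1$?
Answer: $81$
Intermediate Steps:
$Q = 1$ ($Q = 2 - 1 = 1$)
$u{\left(g,L \right)} = 1$ ($u{\left(g,L \right)} = 0 \left(-3\right) + 1 = 0 + 1 = 1$)
$-7 + u{\left(-9,11 \right)} C = -7 + 1 \cdot 88 = -7 + 88 = 81$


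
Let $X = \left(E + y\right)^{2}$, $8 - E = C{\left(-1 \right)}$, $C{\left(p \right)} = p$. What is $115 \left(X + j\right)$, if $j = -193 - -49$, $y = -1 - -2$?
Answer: $-5060$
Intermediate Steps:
$y = 1$ ($y = -1 + 2 = 1$)
$E = 9$ ($E = 8 - -1 = 8 + 1 = 9$)
$j = -144$ ($j = -193 + 49 = -144$)
$X = 100$ ($X = \left(9 + 1\right)^{2} = 10^{2} = 100$)
$115 \left(X + j\right) = 115 \left(100 - 144\right) = 115 \left(-44\right) = -5060$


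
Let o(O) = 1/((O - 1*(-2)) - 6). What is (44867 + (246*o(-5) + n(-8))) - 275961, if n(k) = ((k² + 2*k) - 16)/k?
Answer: -693376/3 ≈ -2.3113e+5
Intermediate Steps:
o(O) = 1/(-4 + O) (o(O) = 1/((O + 2) - 6) = 1/((2 + O) - 6) = 1/(-4 + O))
n(k) = (-16 + k² + 2*k)/k
(44867 + (246*o(-5) + n(-8))) - 275961 = (44867 + (246/(-4 - 5) + (2 - 8 - 16/(-8)))) - 275961 = (44867 + (246/(-9) + (2 - 8 - 16*(-⅛)))) - 275961 = (44867 + (246*(-⅑) + (2 - 8 + 2))) - 275961 = (44867 + (-82/3 - 4)) - 275961 = (44867 - 94/3) - 275961 = 134507/3 - 275961 = -693376/3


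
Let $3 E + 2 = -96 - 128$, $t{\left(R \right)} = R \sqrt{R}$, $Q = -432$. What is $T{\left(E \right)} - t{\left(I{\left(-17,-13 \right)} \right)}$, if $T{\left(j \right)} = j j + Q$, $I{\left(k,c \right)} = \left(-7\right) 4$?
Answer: $\frac{47188}{9} + 56 i \sqrt{7} \approx 5243.1 + 148.16 i$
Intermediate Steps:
$I{\left(k,c \right)} = -28$
$t{\left(R \right)} = R^{\frac{3}{2}}$
$E = - \frac{226}{3}$ ($E = - \frac{2}{3} + \frac{-96 - 128}{3} = - \frac{2}{3} + \frac{1}{3} \left(-224\right) = - \frac{2}{3} - \frac{224}{3} = - \frac{226}{3} \approx -75.333$)
$T{\left(j \right)} = -432 + j^{2}$ ($T{\left(j \right)} = j j - 432 = j^{2} - 432 = -432 + j^{2}$)
$T{\left(E \right)} - t{\left(I{\left(-17,-13 \right)} \right)} = \left(-432 + \left(- \frac{226}{3}\right)^{2}\right) - \left(-28\right)^{\frac{3}{2}} = \left(-432 + \frac{51076}{9}\right) - - 56 i \sqrt{7} = \frac{47188}{9} + 56 i \sqrt{7}$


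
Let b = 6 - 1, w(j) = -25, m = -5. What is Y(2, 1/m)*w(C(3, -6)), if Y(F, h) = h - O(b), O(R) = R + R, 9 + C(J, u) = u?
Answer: 255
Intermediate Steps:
C(J, u) = -9 + u
b = 5
O(R) = 2*R
Y(F, h) = -10 + h (Y(F, h) = h - 2*5 = h - 1*10 = h - 10 = -10 + h)
Y(2, 1/m)*w(C(3, -6)) = (-10 + 1/(-5))*(-25) = (-10 - 1/5)*(-25) = -51/5*(-25) = 255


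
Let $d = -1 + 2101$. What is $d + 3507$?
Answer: $5607$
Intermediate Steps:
$d = 2100$
$d + 3507 = 2100 + 3507 = 5607$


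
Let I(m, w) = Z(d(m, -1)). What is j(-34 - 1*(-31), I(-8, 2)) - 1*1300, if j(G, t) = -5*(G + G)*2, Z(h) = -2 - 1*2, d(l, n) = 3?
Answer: -1240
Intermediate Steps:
Z(h) = -4 (Z(h) = -2 - 2 = -4)
I(m, w) = -4
j(G, t) = -20*G (j(G, t) = -5*2*G*2 = -20*G)
j(-34 - 1*(-31), I(-8, 2)) - 1*1300 = -20*(-34 - 1*(-31)) - 1*1300 = -20*(-34 + 31) - 1300 = -20*(-3) - 1300 = 60 - 1300 = -1240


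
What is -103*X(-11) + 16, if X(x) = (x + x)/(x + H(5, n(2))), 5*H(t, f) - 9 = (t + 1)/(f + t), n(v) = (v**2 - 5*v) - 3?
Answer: -4228/19 ≈ -222.53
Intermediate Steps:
n(v) = -3 + v**2 - 5*v
H(t, f) = 9/5 + (1 + t)/(5*(f + t)) (H(t, f) = 9/5 + ((t + 1)/(f + t))/5 = 9/5 + ((1 + t)/(f + t))/5 = 9/5 + (1 + t)/(5*(f + t)))
X(x) = 2*x/(3/2 + x) (X(x) = (x + x)/(x + (1 + 9*(-3 + 2**2 - 5*2) + 10*5)/(5*((-3 + 2**2 - 5*2) + 5))) = (2*x)/(x + (1 + 9*(-3 + 4 - 10) + 50)/(5*((-3 + 4 - 10) + 5))) = (2*x)/(x + (1 + 9*(-9) + 50)/(5*(-9 + 5))) = (2*x)/(x + (1/5)*(1 - 81 + 50)/(-4)) = (2*x)/(x + (1/5)*(-1/4)*(-30)) = (2*x)/(x + 3/2) = (2*x)/(3/2 + x) = 2*x/(3/2 + x))
-103*X(-11) + 16 = -412*(-11)/(3 + 2*(-11)) + 16 = -412*(-11)/(3 - 22) + 16 = -412*(-11)/(-19) + 16 = -412*(-11)*(-1)/19 + 16 = -103*44/19 + 16 = -4532/19 + 16 = -4228/19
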